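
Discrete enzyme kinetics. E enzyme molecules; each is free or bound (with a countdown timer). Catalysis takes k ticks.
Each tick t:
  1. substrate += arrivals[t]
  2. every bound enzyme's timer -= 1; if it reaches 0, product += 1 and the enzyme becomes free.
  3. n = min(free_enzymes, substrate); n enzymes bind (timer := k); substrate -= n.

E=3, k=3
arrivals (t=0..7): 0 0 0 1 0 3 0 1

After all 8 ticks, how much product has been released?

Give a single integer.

Answer: 1

Derivation:
t=0: arr=0 -> substrate=0 bound=0 product=0
t=1: arr=0 -> substrate=0 bound=0 product=0
t=2: arr=0 -> substrate=0 bound=0 product=0
t=3: arr=1 -> substrate=0 bound=1 product=0
t=4: arr=0 -> substrate=0 bound=1 product=0
t=5: arr=3 -> substrate=1 bound=3 product=0
t=6: arr=0 -> substrate=0 bound=3 product=1
t=7: arr=1 -> substrate=1 bound=3 product=1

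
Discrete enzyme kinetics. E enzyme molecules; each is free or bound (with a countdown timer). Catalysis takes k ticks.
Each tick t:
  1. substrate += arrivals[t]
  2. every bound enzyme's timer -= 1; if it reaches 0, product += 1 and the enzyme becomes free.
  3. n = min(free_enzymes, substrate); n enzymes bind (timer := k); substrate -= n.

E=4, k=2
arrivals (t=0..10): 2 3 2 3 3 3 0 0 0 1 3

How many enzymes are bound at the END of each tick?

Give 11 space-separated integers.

Answer: 2 4 4 4 4 4 4 4 2 1 4

Derivation:
t=0: arr=2 -> substrate=0 bound=2 product=0
t=1: arr=3 -> substrate=1 bound=4 product=0
t=2: arr=2 -> substrate=1 bound=4 product=2
t=3: arr=3 -> substrate=2 bound=4 product=4
t=4: arr=3 -> substrate=3 bound=4 product=6
t=5: arr=3 -> substrate=4 bound=4 product=8
t=6: arr=0 -> substrate=2 bound=4 product=10
t=7: arr=0 -> substrate=0 bound=4 product=12
t=8: arr=0 -> substrate=0 bound=2 product=14
t=9: arr=1 -> substrate=0 bound=1 product=16
t=10: arr=3 -> substrate=0 bound=4 product=16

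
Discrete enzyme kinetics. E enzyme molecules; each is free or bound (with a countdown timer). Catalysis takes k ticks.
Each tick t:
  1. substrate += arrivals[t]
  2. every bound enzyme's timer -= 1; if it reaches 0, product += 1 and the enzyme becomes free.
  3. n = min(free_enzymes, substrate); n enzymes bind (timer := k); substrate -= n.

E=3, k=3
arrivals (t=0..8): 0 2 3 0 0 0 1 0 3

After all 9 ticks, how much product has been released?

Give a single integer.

Answer: 5

Derivation:
t=0: arr=0 -> substrate=0 bound=0 product=0
t=1: arr=2 -> substrate=0 bound=2 product=0
t=2: arr=3 -> substrate=2 bound=3 product=0
t=3: arr=0 -> substrate=2 bound=3 product=0
t=4: arr=0 -> substrate=0 bound=3 product=2
t=5: arr=0 -> substrate=0 bound=2 product=3
t=6: arr=1 -> substrate=0 bound=3 product=3
t=7: arr=0 -> substrate=0 bound=1 product=5
t=8: arr=3 -> substrate=1 bound=3 product=5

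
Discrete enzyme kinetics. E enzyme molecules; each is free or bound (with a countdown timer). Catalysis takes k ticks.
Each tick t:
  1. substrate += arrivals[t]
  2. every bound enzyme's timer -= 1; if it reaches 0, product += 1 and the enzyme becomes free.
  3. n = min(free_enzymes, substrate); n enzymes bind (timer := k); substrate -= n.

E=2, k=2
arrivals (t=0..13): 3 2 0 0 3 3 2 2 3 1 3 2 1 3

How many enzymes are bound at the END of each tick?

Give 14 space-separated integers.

Answer: 2 2 2 2 2 2 2 2 2 2 2 2 2 2

Derivation:
t=0: arr=3 -> substrate=1 bound=2 product=0
t=1: arr=2 -> substrate=3 bound=2 product=0
t=2: arr=0 -> substrate=1 bound=2 product=2
t=3: arr=0 -> substrate=1 bound=2 product=2
t=4: arr=3 -> substrate=2 bound=2 product=4
t=5: arr=3 -> substrate=5 bound=2 product=4
t=6: arr=2 -> substrate=5 bound=2 product=6
t=7: arr=2 -> substrate=7 bound=2 product=6
t=8: arr=3 -> substrate=8 bound=2 product=8
t=9: arr=1 -> substrate=9 bound=2 product=8
t=10: arr=3 -> substrate=10 bound=2 product=10
t=11: arr=2 -> substrate=12 bound=2 product=10
t=12: arr=1 -> substrate=11 bound=2 product=12
t=13: arr=3 -> substrate=14 bound=2 product=12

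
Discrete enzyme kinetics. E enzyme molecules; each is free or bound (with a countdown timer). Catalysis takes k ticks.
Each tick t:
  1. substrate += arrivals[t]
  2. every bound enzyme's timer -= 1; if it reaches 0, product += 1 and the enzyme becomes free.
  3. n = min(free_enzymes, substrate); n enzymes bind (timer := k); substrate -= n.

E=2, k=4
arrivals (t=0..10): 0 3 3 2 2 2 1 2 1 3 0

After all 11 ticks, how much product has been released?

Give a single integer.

Answer: 4

Derivation:
t=0: arr=0 -> substrate=0 bound=0 product=0
t=1: arr=3 -> substrate=1 bound=2 product=0
t=2: arr=3 -> substrate=4 bound=2 product=0
t=3: arr=2 -> substrate=6 bound=2 product=0
t=4: arr=2 -> substrate=8 bound=2 product=0
t=5: arr=2 -> substrate=8 bound=2 product=2
t=6: arr=1 -> substrate=9 bound=2 product=2
t=7: arr=2 -> substrate=11 bound=2 product=2
t=8: arr=1 -> substrate=12 bound=2 product=2
t=9: arr=3 -> substrate=13 bound=2 product=4
t=10: arr=0 -> substrate=13 bound=2 product=4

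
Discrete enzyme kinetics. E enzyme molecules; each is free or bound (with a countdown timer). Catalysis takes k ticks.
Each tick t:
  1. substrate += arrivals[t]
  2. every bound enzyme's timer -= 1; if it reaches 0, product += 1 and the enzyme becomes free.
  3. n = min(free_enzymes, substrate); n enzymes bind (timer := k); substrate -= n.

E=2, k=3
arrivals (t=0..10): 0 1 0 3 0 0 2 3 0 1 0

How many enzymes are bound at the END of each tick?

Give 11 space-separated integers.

Answer: 0 1 1 2 2 2 2 2 2 2 2

Derivation:
t=0: arr=0 -> substrate=0 bound=0 product=0
t=1: arr=1 -> substrate=0 bound=1 product=0
t=2: arr=0 -> substrate=0 bound=1 product=0
t=3: arr=3 -> substrate=2 bound=2 product=0
t=4: arr=0 -> substrate=1 bound=2 product=1
t=5: arr=0 -> substrate=1 bound=2 product=1
t=6: arr=2 -> substrate=2 bound=2 product=2
t=7: arr=3 -> substrate=4 bound=2 product=3
t=8: arr=0 -> substrate=4 bound=2 product=3
t=9: arr=1 -> substrate=4 bound=2 product=4
t=10: arr=0 -> substrate=3 bound=2 product=5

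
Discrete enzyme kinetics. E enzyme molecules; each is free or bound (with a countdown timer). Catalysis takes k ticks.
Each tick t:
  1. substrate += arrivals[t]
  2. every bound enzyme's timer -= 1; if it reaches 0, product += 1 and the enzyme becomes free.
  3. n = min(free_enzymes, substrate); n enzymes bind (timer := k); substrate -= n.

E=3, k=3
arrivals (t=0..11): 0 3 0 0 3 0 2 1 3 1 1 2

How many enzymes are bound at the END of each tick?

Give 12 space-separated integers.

Answer: 0 3 3 3 3 3 3 3 3 3 3 3

Derivation:
t=0: arr=0 -> substrate=0 bound=0 product=0
t=1: arr=3 -> substrate=0 bound=3 product=0
t=2: arr=0 -> substrate=0 bound=3 product=0
t=3: arr=0 -> substrate=0 bound=3 product=0
t=4: arr=3 -> substrate=0 bound=3 product=3
t=5: arr=0 -> substrate=0 bound=3 product=3
t=6: arr=2 -> substrate=2 bound=3 product=3
t=7: arr=1 -> substrate=0 bound=3 product=6
t=8: arr=3 -> substrate=3 bound=3 product=6
t=9: arr=1 -> substrate=4 bound=3 product=6
t=10: arr=1 -> substrate=2 bound=3 product=9
t=11: arr=2 -> substrate=4 bound=3 product=9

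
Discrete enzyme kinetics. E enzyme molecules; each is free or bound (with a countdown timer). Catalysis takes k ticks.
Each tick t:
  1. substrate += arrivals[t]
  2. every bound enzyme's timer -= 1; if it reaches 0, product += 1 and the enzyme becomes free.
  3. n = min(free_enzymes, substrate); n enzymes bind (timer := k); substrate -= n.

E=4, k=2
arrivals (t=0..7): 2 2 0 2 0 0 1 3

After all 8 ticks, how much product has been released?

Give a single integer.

Answer: 6

Derivation:
t=0: arr=2 -> substrate=0 bound=2 product=0
t=1: arr=2 -> substrate=0 bound=4 product=0
t=2: arr=0 -> substrate=0 bound=2 product=2
t=3: arr=2 -> substrate=0 bound=2 product=4
t=4: arr=0 -> substrate=0 bound=2 product=4
t=5: arr=0 -> substrate=0 bound=0 product=6
t=6: arr=1 -> substrate=0 bound=1 product=6
t=7: arr=3 -> substrate=0 bound=4 product=6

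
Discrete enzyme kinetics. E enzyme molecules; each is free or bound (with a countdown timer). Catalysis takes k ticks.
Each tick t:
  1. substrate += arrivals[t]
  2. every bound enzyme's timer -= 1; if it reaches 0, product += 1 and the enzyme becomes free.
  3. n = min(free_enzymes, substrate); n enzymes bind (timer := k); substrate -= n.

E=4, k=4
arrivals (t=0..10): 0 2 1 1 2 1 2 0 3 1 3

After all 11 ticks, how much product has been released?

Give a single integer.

t=0: arr=0 -> substrate=0 bound=0 product=0
t=1: arr=2 -> substrate=0 bound=2 product=0
t=2: arr=1 -> substrate=0 bound=3 product=0
t=3: arr=1 -> substrate=0 bound=4 product=0
t=4: arr=2 -> substrate=2 bound=4 product=0
t=5: arr=1 -> substrate=1 bound=4 product=2
t=6: arr=2 -> substrate=2 bound=4 product=3
t=7: arr=0 -> substrate=1 bound=4 product=4
t=8: arr=3 -> substrate=4 bound=4 product=4
t=9: arr=1 -> substrate=3 bound=4 product=6
t=10: arr=3 -> substrate=5 bound=4 product=7

Answer: 7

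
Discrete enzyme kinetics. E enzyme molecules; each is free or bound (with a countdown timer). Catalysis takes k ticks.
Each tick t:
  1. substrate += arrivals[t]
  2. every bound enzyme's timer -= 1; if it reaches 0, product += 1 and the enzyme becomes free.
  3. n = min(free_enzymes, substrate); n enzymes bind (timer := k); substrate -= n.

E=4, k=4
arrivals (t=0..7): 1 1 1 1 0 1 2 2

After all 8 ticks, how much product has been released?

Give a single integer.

Answer: 4

Derivation:
t=0: arr=1 -> substrate=0 bound=1 product=0
t=1: arr=1 -> substrate=0 bound=2 product=0
t=2: arr=1 -> substrate=0 bound=3 product=0
t=3: arr=1 -> substrate=0 bound=4 product=0
t=4: arr=0 -> substrate=0 bound=3 product=1
t=5: arr=1 -> substrate=0 bound=3 product=2
t=6: arr=2 -> substrate=0 bound=4 product=3
t=7: arr=2 -> substrate=1 bound=4 product=4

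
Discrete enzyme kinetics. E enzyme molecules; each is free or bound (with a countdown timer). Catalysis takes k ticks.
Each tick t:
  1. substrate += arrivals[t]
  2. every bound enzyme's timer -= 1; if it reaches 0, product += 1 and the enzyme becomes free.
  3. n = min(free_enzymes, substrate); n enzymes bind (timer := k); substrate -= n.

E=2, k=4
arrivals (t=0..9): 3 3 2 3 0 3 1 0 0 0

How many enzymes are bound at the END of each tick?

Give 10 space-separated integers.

t=0: arr=3 -> substrate=1 bound=2 product=0
t=1: arr=3 -> substrate=4 bound=2 product=0
t=2: arr=2 -> substrate=6 bound=2 product=0
t=3: arr=3 -> substrate=9 bound=2 product=0
t=4: arr=0 -> substrate=7 bound=2 product=2
t=5: arr=3 -> substrate=10 bound=2 product=2
t=6: arr=1 -> substrate=11 bound=2 product=2
t=7: arr=0 -> substrate=11 bound=2 product=2
t=8: arr=0 -> substrate=9 bound=2 product=4
t=9: arr=0 -> substrate=9 bound=2 product=4

Answer: 2 2 2 2 2 2 2 2 2 2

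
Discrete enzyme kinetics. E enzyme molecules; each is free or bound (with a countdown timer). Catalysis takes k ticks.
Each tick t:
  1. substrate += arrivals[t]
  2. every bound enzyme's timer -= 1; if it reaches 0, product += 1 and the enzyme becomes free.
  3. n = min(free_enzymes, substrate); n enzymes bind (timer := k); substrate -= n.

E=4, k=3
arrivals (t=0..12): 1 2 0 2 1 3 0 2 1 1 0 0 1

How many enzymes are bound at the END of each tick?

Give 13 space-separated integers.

t=0: arr=1 -> substrate=0 bound=1 product=0
t=1: arr=2 -> substrate=0 bound=3 product=0
t=2: arr=0 -> substrate=0 bound=3 product=0
t=3: arr=2 -> substrate=0 bound=4 product=1
t=4: arr=1 -> substrate=0 bound=3 product=3
t=5: arr=3 -> substrate=2 bound=4 product=3
t=6: arr=0 -> substrate=0 bound=4 product=5
t=7: arr=2 -> substrate=1 bound=4 product=6
t=8: arr=1 -> substrate=1 bound=4 product=7
t=9: arr=1 -> substrate=0 bound=4 product=9
t=10: arr=0 -> substrate=0 bound=3 product=10
t=11: arr=0 -> substrate=0 bound=2 product=11
t=12: arr=1 -> substrate=0 bound=1 product=13

Answer: 1 3 3 4 3 4 4 4 4 4 3 2 1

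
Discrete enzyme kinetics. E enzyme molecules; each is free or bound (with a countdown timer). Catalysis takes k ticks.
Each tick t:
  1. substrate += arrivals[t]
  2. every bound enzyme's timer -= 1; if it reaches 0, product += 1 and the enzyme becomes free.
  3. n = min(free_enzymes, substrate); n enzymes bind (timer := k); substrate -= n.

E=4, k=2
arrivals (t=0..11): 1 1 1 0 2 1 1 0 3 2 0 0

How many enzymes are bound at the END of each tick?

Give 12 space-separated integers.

Answer: 1 2 2 1 2 3 2 1 3 4 2 1

Derivation:
t=0: arr=1 -> substrate=0 bound=1 product=0
t=1: arr=1 -> substrate=0 bound=2 product=0
t=2: arr=1 -> substrate=0 bound=2 product=1
t=3: arr=0 -> substrate=0 bound=1 product=2
t=4: arr=2 -> substrate=0 bound=2 product=3
t=5: arr=1 -> substrate=0 bound=3 product=3
t=6: arr=1 -> substrate=0 bound=2 product=5
t=7: arr=0 -> substrate=0 bound=1 product=6
t=8: arr=3 -> substrate=0 bound=3 product=7
t=9: arr=2 -> substrate=1 bound=4 product=7
t=10: arr=0 -> substrate=0 bound=2 product=10
t=11: arr=0 -> substrate=0 bound=1 product=11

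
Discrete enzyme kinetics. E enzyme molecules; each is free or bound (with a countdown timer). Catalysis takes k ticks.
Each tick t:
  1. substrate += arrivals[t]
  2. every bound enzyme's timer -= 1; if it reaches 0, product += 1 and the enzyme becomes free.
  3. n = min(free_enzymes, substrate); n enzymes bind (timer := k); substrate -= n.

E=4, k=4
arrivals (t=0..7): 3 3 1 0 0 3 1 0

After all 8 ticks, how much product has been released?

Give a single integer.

t=0: arr=3 -> substrate=0 bound=3 product=0
t=1: arr=3 -> substrate=2 bound=4 product=0
t=2: arr=1 -> substrate=3 bound=4 product=0
t=3: arr=0 -> substrate=3 bound=4 product=0
t=4: arr=0 -> substrate=0 bound=4 product=3
t=5: arr=3 -> substrate=2 bound=4 product=4
t=6: arr=1 -> substrate=3 bound=4 product=4
t=7: arr=0 -> substrate=3 bound=4 product=4

Answer: 4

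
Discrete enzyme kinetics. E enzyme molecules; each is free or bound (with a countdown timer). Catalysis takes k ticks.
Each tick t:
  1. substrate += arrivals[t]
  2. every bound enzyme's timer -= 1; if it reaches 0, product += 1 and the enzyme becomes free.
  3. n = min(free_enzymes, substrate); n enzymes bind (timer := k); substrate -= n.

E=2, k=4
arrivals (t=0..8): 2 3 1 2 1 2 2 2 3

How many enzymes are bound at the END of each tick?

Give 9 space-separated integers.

t=0: arr=2 -> substrate=0 bound=2 product=0
t=1: arr=3 -> substrate=3 bound=2 product=0
t=2: arr=1 -> substrate=4 bound=2 product=0
t=3: arr=2 -> substrate=6 bound=2 product=0
t=4: arr=1 -> substrate=5 bound=2 product=2
t=5: arr=2 -> substrate=7 bound=2 product=2
t=6: arr=2 -> substrate=9 bound=2 product=2
t=7: arr=2 -> substrate=11 bound=2 product=2
t=8: arr=3 -> substrate=12 bound=2 product=4

Answer: 2 2 2 2 2 2 2 2 2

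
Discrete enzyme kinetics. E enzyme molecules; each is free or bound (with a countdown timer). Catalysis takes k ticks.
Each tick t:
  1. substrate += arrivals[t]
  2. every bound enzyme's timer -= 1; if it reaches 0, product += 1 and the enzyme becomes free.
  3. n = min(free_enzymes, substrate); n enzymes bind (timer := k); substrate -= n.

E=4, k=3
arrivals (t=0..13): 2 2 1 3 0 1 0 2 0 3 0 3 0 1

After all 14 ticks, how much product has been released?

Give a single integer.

t=0: arr=2 -> substrate=0 bound=2 product=0
t=1: arr=2 -> substrate=0 bound=4 product=0
t=2: arr=1 -> substrate=1 bound=4 product=0
t=3: arr=3 -> substrate=2 bound=4 product=2
t=4: arr=0 -> substrate=0 bound=4 product=4
t=5: arr=1 -> substrate=1 bound=4 product=4
t=6: arr=0 -> substrate=0 bound=3 product=6
t=7: arr=2 -> substrate=0 bound=3 product=8
t=8: arr=0 -> substrate=0 bound=3 product=8
t=9: arr=3 -> substrate=1 bound=4 product=9
t=10: arr=0 -> substrate=0 bound=3 product=11
t=11: arr=3 -> substrate=2 bound=4 product=11
t=12: arr=0 -> substrate=0 bound=4 product=13
t=13: arr=1 -> substrate=0 bound=4 product=14

Answer: 14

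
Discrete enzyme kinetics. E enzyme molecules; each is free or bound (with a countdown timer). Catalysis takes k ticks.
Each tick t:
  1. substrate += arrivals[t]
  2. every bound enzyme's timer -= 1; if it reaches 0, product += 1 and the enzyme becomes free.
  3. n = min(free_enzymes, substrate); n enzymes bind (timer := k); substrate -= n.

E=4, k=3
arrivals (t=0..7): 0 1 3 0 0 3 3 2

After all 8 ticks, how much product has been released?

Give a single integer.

Answer: 4

Derivation:
t=0: arr=0 -> substrate=0 bound=0 product=0
t=1: arr=1 -> substrate=0 bound=1 product=0
t=2: arr=3 -> substrate=0 bound=4 product=0
t=3: arr=0 -> substrate=0 bound=4 product=0
t=4: arr=0 -> substrate=0 bound=3 product=1
t=5: arr=3 -> substrate=0 bound=3 product=4
t=6: arr=3 -> substrate=2 bound=4 product=4
t=7: arr=2 -> substrate=4 bound=4 product=4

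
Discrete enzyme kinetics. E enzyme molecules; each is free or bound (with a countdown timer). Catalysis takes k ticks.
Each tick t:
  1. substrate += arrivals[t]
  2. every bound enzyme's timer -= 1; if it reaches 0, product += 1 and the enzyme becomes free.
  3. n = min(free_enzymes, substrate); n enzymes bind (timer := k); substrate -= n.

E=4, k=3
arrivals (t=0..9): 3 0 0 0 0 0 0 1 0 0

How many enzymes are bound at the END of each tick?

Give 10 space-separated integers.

Answer: 3 3 3 0 0 0 0 1 1 1

Derivation:
t=0: arr=3 -> substrate=0 bound=3 product=0
t=1: arr=0 -> substrate=0 bound=3 product=0
t=2: arr=0 -> substrate=0 bound=3 product=0
t=3: arr=0 -> substrate=0 bound=0 product=3
t=4: arr=0 -> substrate=0 bound=0 product=3
t=5: arr=0 -> substrate=0 bound=0 product=3
t=6: arr=0 -> substrate=0 bound=0 product=3
t=7: arr=1 -> substrate=0 bound=1 product=3
t=8: arr=0 -> substrate=0 bound=1 product=3
t=9: arr=0 -> substrate=0 bound=1 product=3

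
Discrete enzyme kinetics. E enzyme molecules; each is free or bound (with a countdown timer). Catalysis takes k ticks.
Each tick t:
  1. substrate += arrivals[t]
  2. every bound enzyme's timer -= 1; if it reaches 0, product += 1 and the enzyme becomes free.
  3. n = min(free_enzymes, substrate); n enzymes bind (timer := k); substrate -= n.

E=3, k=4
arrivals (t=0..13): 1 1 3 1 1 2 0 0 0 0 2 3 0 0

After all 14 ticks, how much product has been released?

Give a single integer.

t=0: arr=1 -> substrate=0 bound=1 product=0
t=1: arr=1 -> substrate=0 bound=2 product=0
t=2: arr=3 -> substrate=2 bound=3 product=0
t=3: arr=1 -> substrate=3 bound=3 product=0
t=4: arr=1 -> substrate=3 bound=3 product=1
t=5: arr=2 -> substrate=4 bound=3 product=2
t=6: arr=0 -> substrate=3 bound=3 product=3
t=7: arr=0 -> substrate=3 bound=3 product=3
t=8: arr=0 -> substrate=2 bound=3 product=4
t=9: arr=0 -> substrate=1 bound=3 product=5
t=10: arr=2 -> substrate=2 bound=3 product=6
t=11: arr=3 -> substrate=5 bound=3 product=6
t=12: arr=0 -> substrate=4 bound=3 product=7
t=13: arr=0 -> substrate=3 bound=3 product=8

Answer: 8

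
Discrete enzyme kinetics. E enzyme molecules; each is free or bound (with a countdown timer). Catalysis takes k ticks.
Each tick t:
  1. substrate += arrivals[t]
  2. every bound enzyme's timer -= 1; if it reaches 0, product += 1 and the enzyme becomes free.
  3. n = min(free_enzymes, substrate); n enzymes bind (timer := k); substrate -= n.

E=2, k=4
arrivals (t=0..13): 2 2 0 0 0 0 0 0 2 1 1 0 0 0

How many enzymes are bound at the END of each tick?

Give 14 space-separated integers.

t=0: arr=2 -> substrate=0 bound=2 product=0
t=1: arr=2 -> substrate=2 bound=2 product=0
t=2: arr=0 -> substrate=2 bound=2 product=0
t=3: arr=0 -> substrate=2 bound=2 product=0
t=4: arr=0 -> substrate=0 bound=2 product=2
t=5: arr=0 -> substrate=0 bound=2 product=2
t=6: arr=0 -> substrate=0 bound=2 product=2
t=7: arr=0 -> substrate=0 bound=2 product=2
t=8: arr=2 -> substrate=0 bound=2 product=4
t=9: arr=1 -> substrate=1 bound=2 product=4
t=10: arr=1 -> substrate=2 bound=2 product=4
t=11: arr=0 -> substrate=2 bound=2 product=4
t=12: arr=0 -> substrate=0 bound=2 product=6
t=13: arr=0 -> substrate=0 bound=2 product=6

Answer: 2 2 2 2 2 2 2 2 2 2 2 2 2 2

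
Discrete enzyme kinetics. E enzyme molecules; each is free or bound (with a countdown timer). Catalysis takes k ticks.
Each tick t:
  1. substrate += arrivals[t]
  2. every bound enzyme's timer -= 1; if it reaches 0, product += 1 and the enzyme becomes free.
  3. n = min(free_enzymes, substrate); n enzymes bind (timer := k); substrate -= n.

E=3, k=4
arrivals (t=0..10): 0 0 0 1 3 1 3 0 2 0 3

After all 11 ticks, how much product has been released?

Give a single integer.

Answer: 3

Derivation:
t=0: arr=0 -> substrate=0 bound=0 product=0
t=1: arr=0 -> substrate=0 bound=0 product=0
t=2: arr=0 -> substrate=0 bound=0 product=0
t=3: arr=1 -> substrate=0 bound=1 product=0
t=4: arr=3 -> substrate=1 bound=3 product=0
t=5: arr=1 -> substrate=2 bound=3 product=0
t=6: arr=3 -> substrate=5 bound=3 product=0
t=7: arr=0 -> substrate=4 bound=3 product=1
t=8: arr=2 -> substrate=4 bound=3 product=3
t=9: arr=0 -> substrate=4 bound=3 product=3
t=10: arr=3 -> substrate=7 bound=3 product=3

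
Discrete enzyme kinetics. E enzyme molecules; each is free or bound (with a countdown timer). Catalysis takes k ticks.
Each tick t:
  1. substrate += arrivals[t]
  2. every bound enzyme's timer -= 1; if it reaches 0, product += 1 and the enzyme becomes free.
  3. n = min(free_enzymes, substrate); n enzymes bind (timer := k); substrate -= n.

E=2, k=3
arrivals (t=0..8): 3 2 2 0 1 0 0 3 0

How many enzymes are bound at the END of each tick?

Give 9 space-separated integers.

Answer: 2 2 2 2 2 2 2 2 2

Derivation:
t=0: arr=3 -> substrate=1 bound=2 product=0
t=1: arr=2 -> substrate=3 bound=2 product=0
t=2: arr=2 -> substrate=5 bound=2 product=0
t=3: arr=0 -> substrate=3 bound=2 product=2
t=4: arr=1 -> substrate=4 bound=2 product=2
t=5: arr=0 -> substrate=4 bound=2 product=2
t=6: arr=0 -> substrate=2 bound=2 product=4
t=7: arr=3 -> substrate=5 bound=2 product=4
t=8: arr=0 -> substrate=5 bound=2 product=4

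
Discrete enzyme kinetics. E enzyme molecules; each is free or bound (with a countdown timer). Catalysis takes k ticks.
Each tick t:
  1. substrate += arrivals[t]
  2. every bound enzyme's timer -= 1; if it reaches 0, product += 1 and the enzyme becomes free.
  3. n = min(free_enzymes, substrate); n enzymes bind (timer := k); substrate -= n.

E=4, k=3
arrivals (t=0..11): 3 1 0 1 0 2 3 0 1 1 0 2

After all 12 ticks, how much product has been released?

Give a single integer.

Answer: 11

Derivation:
t=0: arr=3 -> substrate=0 bound=3 product=0
t=1: arr=1 -> substrate=0 bound=4 product=0
t=2: arr=0 -> substrate=0 bound=4 product=0
t=3: arr=1 -> substrate=0 bound=2 product=3
t=4: arr=0 -> substrate=0 bound=1 product=4
t=5: arr=2 -> substrate=0 bound=3 product=4
t=6: arr=3 -> substrate=1 bound=4 product=5
t=7: arr=0 -> substrate=1 bound=4 product=5
t=8: arr=1 -> substrate=0 bound=4 product=7
t=9: arr=1 -> substrate=0 bound=3 product=9
t=10: arr=0 -> substrate=0 bound=3 product=9
t=11: arr=2 -> substrate=0 bound=3 product=11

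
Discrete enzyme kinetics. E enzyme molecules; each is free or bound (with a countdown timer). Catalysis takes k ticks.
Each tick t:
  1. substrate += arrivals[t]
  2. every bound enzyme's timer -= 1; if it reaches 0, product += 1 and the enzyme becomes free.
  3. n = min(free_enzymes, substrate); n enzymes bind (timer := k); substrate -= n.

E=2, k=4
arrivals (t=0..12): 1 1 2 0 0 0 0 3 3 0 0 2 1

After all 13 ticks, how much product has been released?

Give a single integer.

Answer: 5

Derivation:
t=0: arr=1 -> substrate=0 bound=1 product=0
t=1: arr=1 -> substrate=0 bound=2 product=0
t=2: arr=2 -> substrate=2 bound=2 product=0
t=3: arr=0 -> substrate=2 bound=2 product=0
t=4: arr=0 -> substrate=1 bound=2 product=1
t=5: arr=0 -> substrate=0 bound=2 product=2
t=6: arr=0 -> substrate=0 bound=2 product=2
t=7: arr=3 -> substrate=3 bound=2 product=2
t=8: arr=3 -> substrate=5 bound=2 product=3
t=9: arr=0 -> substrate=4 bound=2 product=4
t=10: arr=0 -> substrate=4 bound=2 product=4
t=11: arr=2 -> substrate=6 bound=2 product=4
t=12: arr=1 -> substrate=6 bound=2 product=5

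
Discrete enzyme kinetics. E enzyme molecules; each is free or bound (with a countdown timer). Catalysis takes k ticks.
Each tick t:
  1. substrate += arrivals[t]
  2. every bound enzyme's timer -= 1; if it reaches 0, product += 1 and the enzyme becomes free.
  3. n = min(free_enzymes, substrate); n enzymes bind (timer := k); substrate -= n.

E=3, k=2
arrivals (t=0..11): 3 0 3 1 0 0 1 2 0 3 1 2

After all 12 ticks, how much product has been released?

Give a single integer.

t=0: arr=3 -> substrate=0 bound=3 product=0
t=1: arr=0 -> substrate=0 bound=3 product=0
t=2: arr=3 -> substrate=0 bound=3 product=3
t=3: arr=1 -> substrate=1 bound=3 product=3
t=4: arr=0 -> substrate=0 bound=1 product=6
t=5: arr=0 -> substrate=0 bound=1 product=6
t=6: arr=1 -> substrate=0 bound=1 product=7
t=7: arr=2 -> substrate=0 bound=3 product=7
t=8: arr=0 -> substrate=0 bound=2 product=8
t=9: arr=3 -> substrate=0 bound=3 product=10
t=10: arr=1 -> substrate=1 bound=3 product=10
t=11: arr=2 -> substrate=0 bound=3 product=13

Answer: 13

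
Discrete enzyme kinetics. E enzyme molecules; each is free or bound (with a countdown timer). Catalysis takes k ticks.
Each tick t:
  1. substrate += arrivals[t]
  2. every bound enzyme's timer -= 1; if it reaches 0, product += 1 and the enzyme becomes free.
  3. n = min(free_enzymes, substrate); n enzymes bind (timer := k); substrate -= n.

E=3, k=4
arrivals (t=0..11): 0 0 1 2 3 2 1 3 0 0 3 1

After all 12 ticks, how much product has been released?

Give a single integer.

Answer: 6

Derivation:
t=0: arr=0 -> substrate=0 bound=0 product=0
t=1: arr=0 -> substrate=0 bound=0 product=0
t=2: arr=1 -> substrate=0 bound=1 product=0
t=3: arr=2 -> substrate=0 bound=3 product=0
t=4: arr=3 -> substrate=3 bound=3 product=0
t=5: arr=2 -> substrate=5 bound=3 product=0
t=6: arr=1 -> substrate=5 bound=3 product=1
t=7: arr=3 -> substrate=6 bound=3 product=3
t=8: arr=0 -> substrate=6 bound=3 product=3
t=9: arr=0 -> substrate=6 bound=3 product=3
t=10: arr=3 -> substrate=8 bound=3 product=4
t=11: arr=1 -> substrate=7 bound=3 product=6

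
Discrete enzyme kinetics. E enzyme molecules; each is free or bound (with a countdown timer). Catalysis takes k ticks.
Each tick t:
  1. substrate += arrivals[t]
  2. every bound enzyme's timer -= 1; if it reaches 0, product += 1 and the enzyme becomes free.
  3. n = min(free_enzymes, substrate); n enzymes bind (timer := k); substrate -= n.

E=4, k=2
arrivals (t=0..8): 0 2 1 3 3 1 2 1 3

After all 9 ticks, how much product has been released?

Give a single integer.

Answer: 11

Derivation:
t=0: arr=0 -> substrate=0 bound=0 product=0
t=1: arr=2 -> substrate=0 bound=2 product=0
t=2: arr=1 -> substrate=0 bound=3 product=0
t=3: arr=3 -> substrate=0 bound=4 product=2
t=4: arr=3 -> substrate=2 bound=4 product=3
t=5: arr=1 -> substrate=0 bound=4 product=6
t=6: arr=2 -> substrate=1 bound=4 product=7
t=7: arr=1 -> substrate=0 bound=3 product=10
t=8: arr=3 -> substrate=1 bound=4 product=11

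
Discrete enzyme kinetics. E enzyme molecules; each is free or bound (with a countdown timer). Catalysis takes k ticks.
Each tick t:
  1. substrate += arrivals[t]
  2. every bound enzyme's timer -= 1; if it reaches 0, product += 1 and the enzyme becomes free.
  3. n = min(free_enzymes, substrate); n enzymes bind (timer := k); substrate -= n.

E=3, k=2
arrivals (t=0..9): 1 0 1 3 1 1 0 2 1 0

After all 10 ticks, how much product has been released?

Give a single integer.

Answer: 9

Derivation:
t=0: arr=1 -> substrate=0 bound=1 product=0
t=1: arr=0 -> substrate=0 bound=1 product=0
t=2: arr=1 -> substrate=0 bound=1 product=1
t=3: arr=3 -> substrate=1 bound=3 product=1
t=4: arr=1 -> substrate=1 bound=3 product=2
t=5: arr=1 -> substrate=0 bound=3 product=4
t=6: arr=0 -> substrate=0 bound=2 product=5
t=7: arr=2 -> substrate=0 bound=2 product=7
t=8: arr=1 -> substrate=0 bound=3 product=7
t=9: arr=0 -> substrate=0 bound=1 product=9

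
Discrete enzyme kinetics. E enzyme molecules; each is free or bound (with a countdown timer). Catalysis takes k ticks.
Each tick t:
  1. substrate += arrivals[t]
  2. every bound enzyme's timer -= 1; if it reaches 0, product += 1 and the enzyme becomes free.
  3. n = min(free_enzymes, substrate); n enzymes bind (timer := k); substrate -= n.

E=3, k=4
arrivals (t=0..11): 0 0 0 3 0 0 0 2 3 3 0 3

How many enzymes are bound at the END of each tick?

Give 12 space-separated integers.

Answer: 0 0 0 3 3 3 3 2 3 3 3 3

Derivation:
t=0: arr=0 -> substrate=0 bound=0 product=0
t=1: arr=0 -> substrate=0 bound=0 product=0
t=2: arr=0 -> substrate=0 bound=0 product=0
t=3: arr=3 -> substrate=0 bound=3 product=0
t=4: arr=0 -> substrate=0 bound=3 product=0
t=5: arr=0 -> substrate=0 bound=3 product=0
t=6: arr=0 -> substrate=0 bound=3 product=0
t=7: arr=2 -> substrate=0 bound=2 product=3
t=8: arr=3 -> substrate=2 bound=3 product=3
t=9: arr=3 -> substrate=5 bound=3 product=3
t=10: arr=0 -> substrate=5 bound=3 product=3
t=11: arr=3 -> substrate=6 bound=3 product=5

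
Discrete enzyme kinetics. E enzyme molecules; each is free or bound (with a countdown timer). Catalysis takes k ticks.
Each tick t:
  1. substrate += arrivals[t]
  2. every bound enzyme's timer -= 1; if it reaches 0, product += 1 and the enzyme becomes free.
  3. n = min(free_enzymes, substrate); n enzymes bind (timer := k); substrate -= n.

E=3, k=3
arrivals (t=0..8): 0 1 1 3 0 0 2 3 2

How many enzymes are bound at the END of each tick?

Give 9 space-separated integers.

t=0: arr=0 -> substrate=0 bound=0 product=0
t=1: arr=1 -> substrate=0 bound=1 product=0
t=2: arr=1 -> substrate=0 bound=2 product=0
t=3: arr=3 -> substrate=2 bound=3 product=0
t=4: arr=0 -> substrate=1 bound=3 product=1
t=5: arr=0 -> substrate=0 bound=3 product=2
t=6: arr=2 -> substrate=1 bound=3 product=3
t=7: arr=3 -> substrate=3 bound=3 product=4
t=8: arr=2 -> substrate=4 bound=3 product=5

Answer: 0 1 2 3 3 3 3 3 3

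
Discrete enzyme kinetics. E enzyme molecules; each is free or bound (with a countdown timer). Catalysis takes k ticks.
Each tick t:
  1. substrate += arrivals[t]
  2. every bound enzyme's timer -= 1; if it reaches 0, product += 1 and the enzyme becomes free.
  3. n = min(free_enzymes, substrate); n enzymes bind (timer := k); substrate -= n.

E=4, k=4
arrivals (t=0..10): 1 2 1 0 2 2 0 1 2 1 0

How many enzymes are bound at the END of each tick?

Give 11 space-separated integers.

t=0: arr=1 -> substrate=0 bound=1 product=0
t=1: arr=2 -> substrate=0 bound=3 product=0
t=2: arr=1 -> substrate=0 bound=4 product=0
t=3: arr=0 -> substrate=0 bound=4 product=0
t=4: arr=2 -> substrate=1 bound=4 product=1
t=5: arr=2 -> substrate=1 bound=4 product=3
t=6: arr=0 -> substrate=0 bound=4 product=4
t=7: arr=1 -> substrate=1 bound=4 product=4
t=8: arr=2 -> substrate=2 bound=4 product=5
t=9: arr=1 -> substrate=1 bound=4 product=7
t=10: arr=0 -> substrate=0 bound=4 product=8

Answer: 1 3 4 4 4 4 4 4 4 4 4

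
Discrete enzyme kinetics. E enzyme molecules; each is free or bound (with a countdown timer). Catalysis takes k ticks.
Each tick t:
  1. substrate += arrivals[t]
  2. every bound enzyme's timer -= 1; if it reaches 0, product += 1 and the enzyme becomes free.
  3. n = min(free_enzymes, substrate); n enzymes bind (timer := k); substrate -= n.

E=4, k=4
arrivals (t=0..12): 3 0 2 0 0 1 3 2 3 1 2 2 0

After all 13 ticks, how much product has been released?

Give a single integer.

t=0: arr=3 -> substrate=0 bound=3 product=0
t=1: arr=0 -> substrate=0 bound=3 product=0
t=2: arr=2 -> substrate=1 bound=4 product=0
t=3: arr=0 -> substrate=1 bound=4 product=0
t=4: arr=0 -> substrate=0 bound=2 product=3
t=5: arr=1 -> substrate=0 bound=3 product=3
t=6: arr=3 -> substrate=1 bound=4 product=4
t=7: arr=2 -> substrate=3 bound=4 product=4
t=8: arr=3 -> substrate=5 bound=4 product=5
t=9: arr=1 -> substrate=5 bound=4 product=6
t=10: arr=2 -> substrate=5 bound=4 product=8
t=11: arr=2 -> substrate=7 bound=4 product=8
t=12: arr=0 -> substrate=6 bound=4 product=9

Answer: 9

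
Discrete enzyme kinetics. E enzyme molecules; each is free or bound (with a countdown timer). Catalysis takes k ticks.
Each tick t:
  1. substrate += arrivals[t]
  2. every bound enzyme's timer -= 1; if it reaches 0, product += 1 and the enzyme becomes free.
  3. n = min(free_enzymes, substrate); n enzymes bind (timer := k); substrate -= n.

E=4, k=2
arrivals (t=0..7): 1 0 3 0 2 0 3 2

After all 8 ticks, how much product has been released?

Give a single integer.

t=0: arr=1 -> substrate=0 bound=1 product=0
t=1: arr=0 -> substrate=0 bound=1 product=0
t=2: arr=3 -> substrate=0 bound=3 product=1
t=3: arr=0 -> substrate=0 bound=3 product=1
t=4: arr=2 -> substrate=0 bound=2 product=4
t=5: arr=0 -> substrate=0 bound=2 product=4
t=6: arr=3 -> substrate=0 bound=3 product=6
t=7: arr=2 -> substrate=1 bound=4 product=6

Answer: 6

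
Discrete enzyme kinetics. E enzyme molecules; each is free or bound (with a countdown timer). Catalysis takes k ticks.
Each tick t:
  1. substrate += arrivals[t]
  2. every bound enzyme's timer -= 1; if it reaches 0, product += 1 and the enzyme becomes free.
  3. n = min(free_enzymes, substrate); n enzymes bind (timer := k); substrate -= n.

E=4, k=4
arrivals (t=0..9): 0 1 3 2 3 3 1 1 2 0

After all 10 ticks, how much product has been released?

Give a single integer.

Answer: 5

Derivation:
t=0: arr=0 -> substrate=0 bound=0 product=0
t=1: arr=1 -> substrate=0 bound=1 product=0
t=2: arr=3 -> substrate=0 bound=4 product=0
t=3: arr=2 -> substrate=2 bound=4 product=0
t=4: arr=3 -> substrate=5 bound=4 product=0
t=5: arr=3 -> substrate=7 bound=4 product=1
t=6: arr=1 -> substrate=5 bound=4 product=4
t=7: arr=1 -> substrate=6 bound=4 product=4
t=8: arr=2 -> substrate=8 bound=4 product=4
t=9: arr=0 -> substrate=7 bound=4 product=5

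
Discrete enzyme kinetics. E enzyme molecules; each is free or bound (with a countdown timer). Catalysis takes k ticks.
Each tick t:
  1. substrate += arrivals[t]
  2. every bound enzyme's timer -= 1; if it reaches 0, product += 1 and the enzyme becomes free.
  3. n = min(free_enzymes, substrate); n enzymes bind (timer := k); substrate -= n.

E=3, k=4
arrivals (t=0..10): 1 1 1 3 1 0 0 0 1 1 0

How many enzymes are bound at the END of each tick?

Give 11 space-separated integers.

Answer: 1 2 3 3 3 3 3 3 3 3 3

Derivation:
t=0: arr=1 -> substrate=0 bound=1 product=0
t=1: arr=1 -> substrate=0 bound=2 product=0
t=2: arr=1 -> substrate=0 bound=3 product=0
t=3: arr=3 -> substrate=3 bound=3 product=0
t=4: arr=1 -> substrate=3 bound=3 product=1
t=5: arr=0 -> substrate=2 bound=3 product=2
t=6: arr=0 -> substrate=1 bound=3 product=3
t=7: arr=0 -> substrate=1 bound=3 product=3
t=8: arr=1 -> substrate=1 bound=3 product=4
t=9: arr=1 -> substrate=1 bound=3 product=5
t=10: arr=0 -> substrate=0 bound=3 product=6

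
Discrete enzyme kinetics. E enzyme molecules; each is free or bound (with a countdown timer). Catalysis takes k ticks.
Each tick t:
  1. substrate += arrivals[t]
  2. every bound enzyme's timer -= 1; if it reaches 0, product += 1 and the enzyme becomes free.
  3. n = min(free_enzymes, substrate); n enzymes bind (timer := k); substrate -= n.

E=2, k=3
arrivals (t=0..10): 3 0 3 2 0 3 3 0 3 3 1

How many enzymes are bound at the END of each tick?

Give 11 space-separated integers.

Answer: 2 2 2 2 2 2 2 2 2 2 2

Derivation:
t=0: arr=3 -> substrate=1 bound=2 product=0
t=1: arr=0 -> substrate=1 bound=2 product=0
t=2: arr=3 -> substrate=4 bound=2 product=0
t=3: arr=2 -> substrate=4 bound=2 product=2
t=4: arr=0 -> substrate=4 bound=2 product=2
t=5: arr=3 -> substrate=7 bound=2 product=2
t=6: arr=3 -> substrate=8 bound=2 product=4
t=7: arr=0 -> substrate=8 bound=2 product=4
t=8: arr=3 -> substrate=11 bound=2 product=4
t=9: arr=3 -> substrate=12 bound=2 product=6
t=10: arr=1 -> substrate=13 bound=2 product=6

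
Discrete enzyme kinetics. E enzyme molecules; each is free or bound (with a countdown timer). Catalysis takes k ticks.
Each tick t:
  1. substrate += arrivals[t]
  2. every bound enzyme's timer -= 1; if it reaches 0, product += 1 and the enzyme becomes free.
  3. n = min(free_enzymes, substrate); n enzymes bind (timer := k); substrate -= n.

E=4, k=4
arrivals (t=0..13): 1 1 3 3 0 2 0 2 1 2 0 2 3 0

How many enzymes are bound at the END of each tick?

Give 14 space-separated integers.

t=0: arr=1 -> substrate=0 bound=1 product=0
t=1: arr=1 -> substrate=0 bound=2 product=0
t=2: arr=3 -> substrate=1 bound=4 product=0
t=3: arr=3 -> substrate=4 bound=4 product=0
t=4: arr=0 -> substrate=3 bound=4 product=1
t=5: arr=2 -> substrate=4 bound=4 product=2
t=6: arr=0 -> substrate=2 bound=4 product=4
t=7: arr=2 -> substrate=4 bound=4 product=4
t=8: arr=1 -> substrate=4 bound=4 product=5
t=9: arr=2 -> substrate=5 bound=4 product=6
t=10: arr=0 -> substrate=3 bound=4 product=8
t=11: arr=2 -> substrate=5 bound=4 product=8
t=12: arr=3 -> substrate=7 bound=4 product=9
t=13: arr=0 -> substrate=6 bound=4 product=10

Answer: 1 2 4 4 4 4 4 4 4 4 4 4 4 4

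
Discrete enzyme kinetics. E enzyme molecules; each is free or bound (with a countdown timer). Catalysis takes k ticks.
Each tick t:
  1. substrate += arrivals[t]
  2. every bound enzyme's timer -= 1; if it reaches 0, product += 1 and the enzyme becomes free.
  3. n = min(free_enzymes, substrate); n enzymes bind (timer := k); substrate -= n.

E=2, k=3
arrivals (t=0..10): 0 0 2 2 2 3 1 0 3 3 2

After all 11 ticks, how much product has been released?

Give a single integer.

t=0: arr=0 -> substrate=0 bound=0 product=0
t=1: arr=0 -> substrate=0 bound=0 product=0
t=2: arr=2 -> substrate=0 bound=2 product=0
t=3: arr=2 -> substrate=2 bound=2 product=0
t=4: arr=2 -> substrate=4 bound=2 product=0
t=5: arr=3 -> substrate=5 bound=2 product=2
t=6: arr=1 -> substrate=6 bound=2 product=2
t=7: arr=0 -> substrate=6 bound=2 product=2
t=8: arr=3 -> substrate=7 bound=2 product=4
t=9: arr=3 -> substrate=10 bound=2 product=4
t=10: arr=2 -> substrate=12 bound=2 product=4

Answer: 4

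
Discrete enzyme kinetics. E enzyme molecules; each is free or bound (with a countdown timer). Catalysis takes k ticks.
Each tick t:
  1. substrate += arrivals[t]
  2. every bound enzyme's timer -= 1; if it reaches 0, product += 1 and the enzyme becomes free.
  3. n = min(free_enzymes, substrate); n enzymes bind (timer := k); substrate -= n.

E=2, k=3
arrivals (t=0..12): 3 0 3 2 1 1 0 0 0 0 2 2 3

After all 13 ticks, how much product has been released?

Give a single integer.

Answer: 8

Derivation:
t=0: arr=3 -> substrate=1 bound=2 product=0
t=1: arr=0 -> substrate=1 bound=2 product=0
t=2: arr=3 -> substrate=4 bound=2 product=0
t=3: arr=2 -> substrate=4 bound=2 product=2
t=4: arr=1 -> substrate=5 bound=2 product=2
t=5: arr=1 -> substrate=6 bound=2 product=2
t=6: arr=0 -> substrate=4 bound=2 product=4
t=7: arr=0 -> substrate=4 bound=2 product=4
t=8: arr=0 -> substrate=4 bound=2 product=4
t=9: arr=0 -> substrate=2 bound=2 product=6
t=10: arr=2 -> substrate=4 bound=2 product=6
t=11: arr=2 -> substrate=6 bound=2 product=6
t=12: arr=3 -> substrate=7 bound=2 product=8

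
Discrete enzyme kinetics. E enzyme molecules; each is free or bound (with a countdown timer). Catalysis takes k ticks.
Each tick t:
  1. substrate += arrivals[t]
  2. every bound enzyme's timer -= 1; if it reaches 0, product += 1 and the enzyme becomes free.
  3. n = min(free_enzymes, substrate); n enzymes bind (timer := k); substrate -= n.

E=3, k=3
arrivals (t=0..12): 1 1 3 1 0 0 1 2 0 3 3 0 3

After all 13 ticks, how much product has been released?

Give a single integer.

t=0: arr=1 -> substrate=0 bound=1 product=0
t=1: arr=1 -> substrate=0 bound=2 product=0
t=2: arr=3 -> substrate=2 bound=3 product=0
t=3: arr=1 -> substrate=2 bound=3 product=1
t=4: arr=0 -> substrate=1 bound=3 product=2
t=5: arr=0 -> substrate=0 bound=3 product=3
t=6: arr=1 -> substrate=0 bound=3 product=4
t=7: arr=2 -> substrate=1 bound=3 product=5
t=8: arr=0 -> substrate=0 bound=3 product=6
t=9: arr=3 -> substrate=2 bound=3 product=7
t=10: arr=3 -> substrate=4 bound=3 product=8
t=11: arr=0 -> substrate=3 bound=3 product=9
t=12: arr=3 -> substrate=5 bound=3 product=10

Answer: 10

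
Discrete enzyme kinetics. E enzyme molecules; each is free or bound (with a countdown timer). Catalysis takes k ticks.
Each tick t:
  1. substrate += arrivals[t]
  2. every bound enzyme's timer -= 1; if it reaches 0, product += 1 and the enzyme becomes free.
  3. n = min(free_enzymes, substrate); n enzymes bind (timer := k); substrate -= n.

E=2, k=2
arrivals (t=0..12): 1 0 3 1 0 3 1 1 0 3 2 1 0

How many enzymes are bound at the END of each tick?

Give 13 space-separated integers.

t=0: arr=1 -> substrate=0 bound=1 product=0
t=1: arr=0 -> substrate=0 bound=1 product=0
t=2: arr=3 -> substrate=1 bound=2 product=1
t=3: arr=1 -> substrate=2 bound=2 product=1
t=4: arr=0 -> substrate=0 bound=2 product=3
t=5: arr=3 -> substrate=3 bound=2 product=3
t=6: arr=1 -> substrate=2 bound=2 product=5
t=7: arr=1 -> substrate=3 bound=2 product=5
t=8: arr=0 -> substrate=1 bound=2 product=7
t=9: arr=3 -> substrate=4 bound=2 product=7
t=10: arr=2 -> substrate=4 bound=2 product=9
t=11: arr=1 -> substrate=5 bound=2 product=9
t=12: arr=0 -> substrate=3 bound=2 product=11

Answer: 1 1 2 2 2 2 2 2 2 2 2 2 2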